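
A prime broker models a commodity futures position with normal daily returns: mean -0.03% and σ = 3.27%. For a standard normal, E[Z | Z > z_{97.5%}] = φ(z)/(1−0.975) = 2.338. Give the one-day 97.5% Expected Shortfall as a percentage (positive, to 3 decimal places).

ES = −(-0.03%) + 3.27% × 2.338 = 7.675%.

7.675%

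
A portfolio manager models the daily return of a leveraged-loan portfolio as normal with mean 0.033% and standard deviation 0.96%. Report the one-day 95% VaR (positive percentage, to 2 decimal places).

At 95% one-sided, z = 1.645.
VaR = −μ + z·σ = −(0.033%) + 1.645 × 0.96% = 1.546%.

1.55%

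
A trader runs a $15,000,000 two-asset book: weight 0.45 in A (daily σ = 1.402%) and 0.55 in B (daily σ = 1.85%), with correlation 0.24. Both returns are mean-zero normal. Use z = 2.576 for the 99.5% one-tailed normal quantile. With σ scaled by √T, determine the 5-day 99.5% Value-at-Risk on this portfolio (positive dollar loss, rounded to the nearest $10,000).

σ_p = √(0.45²·1.402² + 0.55²·1.85² + 2·0.24·0.45·0.55·1.402·1.85) = 1.320%.
σ_{5d} = 1.320% × √5 = 2.952%.
VaR = 2.576 × 2.952% = 7.604%; on $15,000,000 that is $1,140,600.

$1,140,000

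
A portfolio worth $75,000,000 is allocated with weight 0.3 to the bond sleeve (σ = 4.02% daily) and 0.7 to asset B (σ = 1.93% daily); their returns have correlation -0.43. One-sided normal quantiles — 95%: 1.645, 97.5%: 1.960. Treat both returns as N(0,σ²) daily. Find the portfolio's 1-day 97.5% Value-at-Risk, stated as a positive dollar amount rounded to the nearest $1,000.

$2,015,000

σ_p² = 0.3²·4.02² + 0.7²·1.93² + 2·-0.43·0.3·0.7·4.02·1.93 = 1.8784 (%²).
σ_p = √1.8784 = 1.371%.
VaR = 1.960 × 1.371% = 2.687%; on $75,000,000 that is $2,015,250.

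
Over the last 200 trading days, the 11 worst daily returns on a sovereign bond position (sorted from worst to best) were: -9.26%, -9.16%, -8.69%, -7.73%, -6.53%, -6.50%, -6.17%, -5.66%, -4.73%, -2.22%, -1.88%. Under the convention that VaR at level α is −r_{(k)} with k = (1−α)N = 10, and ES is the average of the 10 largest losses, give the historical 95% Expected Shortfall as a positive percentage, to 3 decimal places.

The 10 worst returns sum to -66.65%.
ES = −(-66.65%) / 10 = 6.665%.

6.665%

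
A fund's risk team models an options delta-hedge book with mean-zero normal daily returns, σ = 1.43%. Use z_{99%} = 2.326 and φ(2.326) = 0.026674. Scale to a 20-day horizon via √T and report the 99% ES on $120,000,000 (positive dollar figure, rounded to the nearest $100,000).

$20,500,000

σ_{20d} = 1.43% × √20 = 6.395%.
ES multiplier = φ(z)/(1−α) = 0.026674/0.01 = 2.667.
ES = 6.395% × 2.667 = 17.055%; on $120,000,000: $20,466,000.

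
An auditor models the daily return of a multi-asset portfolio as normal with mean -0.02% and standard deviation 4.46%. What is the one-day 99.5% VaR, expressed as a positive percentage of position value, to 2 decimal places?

11.51%

At 99.5% one-sided, z = 2.576.
VaR = −μ + z·σ = −(-0.02%) + 2.576 × 4.46% = 11.509%.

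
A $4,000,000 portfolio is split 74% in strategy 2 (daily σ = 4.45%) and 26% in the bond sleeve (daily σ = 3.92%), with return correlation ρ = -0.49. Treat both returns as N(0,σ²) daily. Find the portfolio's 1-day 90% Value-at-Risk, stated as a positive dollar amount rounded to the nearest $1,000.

σ_p² = 0.74²·4.45² + 0.26²·3.92² + 2·-0.49·0.74·0.26·4.45·3.92 = 8.5935 (%²).
σ_p = √8.5935 = 2.931%.
At 90%, z = 1.282.
VaR = 1.282 × 2.931% = 3.758%; on $4,000,000 that is $150,320.

$150,000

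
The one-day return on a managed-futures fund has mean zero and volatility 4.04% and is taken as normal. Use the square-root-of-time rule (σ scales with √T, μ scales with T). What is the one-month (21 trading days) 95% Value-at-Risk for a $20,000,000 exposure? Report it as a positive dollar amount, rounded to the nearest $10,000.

At 95%, z = 1.645.
σ_{21d} = 4.04% × √21 = 18.514%.
VaR = 1.645 × 18.514% = 30.456%.
On $20,000,000: 0.30456 × $20,000,000 = $6,091,200.

$6,090,000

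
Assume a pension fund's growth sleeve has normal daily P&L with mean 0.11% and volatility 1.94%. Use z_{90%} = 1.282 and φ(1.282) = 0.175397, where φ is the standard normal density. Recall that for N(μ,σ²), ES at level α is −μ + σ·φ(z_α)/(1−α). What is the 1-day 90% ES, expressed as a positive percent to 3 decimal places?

Tail multiplier: φ(z)/(1−α) = 0.175397 / 0.1 = 1.754.
ES = −(0.11%) + 1.94% × 1.754 = 3.293%.

3.293%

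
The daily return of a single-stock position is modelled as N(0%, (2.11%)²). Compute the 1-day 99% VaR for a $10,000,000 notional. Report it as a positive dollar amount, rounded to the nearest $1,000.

At 99% one-sided, z = 2.326.
VaR = z·σ = 2.326 × 2.11% = 4.908%.
On $10,000,000: 0.04908 × $10,000,000 = $490,800.

$491,000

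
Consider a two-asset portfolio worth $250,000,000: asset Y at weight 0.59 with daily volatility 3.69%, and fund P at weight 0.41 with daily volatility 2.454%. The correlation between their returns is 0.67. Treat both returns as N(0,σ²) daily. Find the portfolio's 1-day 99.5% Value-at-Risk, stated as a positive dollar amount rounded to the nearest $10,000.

σ_p² = 0.59²·3.69² + 0.41²·2.454² + 2·0.67·0.59·0.41·3.69·2.454 = 8.6873 (%²).
σ_p = √8.6873 = 2.947%.
At 99.5%, z = 2.576.
VaR = 2.576 × 2.947% = 7.591%; on $250,000,000 that is $18,977,500.

$18,980,000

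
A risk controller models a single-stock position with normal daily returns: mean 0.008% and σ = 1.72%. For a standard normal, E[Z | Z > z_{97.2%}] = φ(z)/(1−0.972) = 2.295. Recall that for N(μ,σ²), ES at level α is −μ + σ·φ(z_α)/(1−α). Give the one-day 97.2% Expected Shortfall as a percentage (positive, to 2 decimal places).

ES = −(0.008%) + 1.72% × 2.295 = 3.939%.

3.94%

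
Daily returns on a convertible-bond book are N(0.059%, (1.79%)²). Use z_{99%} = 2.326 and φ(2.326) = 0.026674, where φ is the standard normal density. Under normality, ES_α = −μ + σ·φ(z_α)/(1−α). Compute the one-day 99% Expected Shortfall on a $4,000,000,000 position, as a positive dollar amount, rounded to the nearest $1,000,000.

Tail multiplier: φ(z)/(1−α) = 0.026674 / 0.01 = 2.667.
ES = −(0.059%) + 1.79% × 2.667 = 4.715%.
On $4,000,000,000: 0.04715 × $4,000,000,000 = $188,600,000.

$189,000,000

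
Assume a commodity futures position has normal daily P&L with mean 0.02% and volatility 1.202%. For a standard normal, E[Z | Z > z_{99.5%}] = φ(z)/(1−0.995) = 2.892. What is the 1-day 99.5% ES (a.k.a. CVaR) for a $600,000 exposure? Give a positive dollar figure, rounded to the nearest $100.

$20,700

ES = −(0.02%) + 1.202% × 2.892 = 3.456%.
On $600,000: 0.03456 × $600,000 = $20,736.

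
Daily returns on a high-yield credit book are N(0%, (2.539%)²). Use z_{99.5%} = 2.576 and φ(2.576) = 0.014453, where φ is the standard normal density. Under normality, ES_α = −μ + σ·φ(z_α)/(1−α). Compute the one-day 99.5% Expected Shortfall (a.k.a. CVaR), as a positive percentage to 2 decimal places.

Tail multiplier: φ(z)/(1−α) = 0.014453 / 0.005 = 2.891.
ES = 2.539% × 2.891 = 7.340%.

7.34%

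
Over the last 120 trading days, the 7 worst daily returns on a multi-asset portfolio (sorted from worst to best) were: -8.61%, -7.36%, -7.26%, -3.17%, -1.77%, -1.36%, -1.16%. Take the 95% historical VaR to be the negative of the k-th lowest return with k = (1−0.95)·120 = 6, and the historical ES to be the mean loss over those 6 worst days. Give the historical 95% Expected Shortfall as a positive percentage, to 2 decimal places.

4.92%

The 6 worst returns sum to -29.53%.
ES = −(-29.53%) / 6 = 4.9216…% ≈ 4.92%.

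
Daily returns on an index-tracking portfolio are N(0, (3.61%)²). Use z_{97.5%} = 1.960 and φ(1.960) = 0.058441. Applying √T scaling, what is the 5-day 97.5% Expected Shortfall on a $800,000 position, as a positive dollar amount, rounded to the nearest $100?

$151,000

σ_{5d} = 3.61% × √5 = 8.072%.
ES multiplier = φ(z)/(1−α) = 0.058441/0.025 = 2.338.
ES = 8.072% × 2.338 = 18.872%; on $800,000: $150,976.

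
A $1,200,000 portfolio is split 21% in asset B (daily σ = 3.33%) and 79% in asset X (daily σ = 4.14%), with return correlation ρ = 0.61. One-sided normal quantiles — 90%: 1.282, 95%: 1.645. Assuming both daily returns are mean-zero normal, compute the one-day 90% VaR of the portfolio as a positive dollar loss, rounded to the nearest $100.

σ_p² = 0.21²·3.33² + 0.79²·4.14² + 2·0.61·0.21·0.79·3.33·4.14 = 13.9761 (%²).
σ_p = √13.9761 = 3.738%.
VaR = 1.282 × 3.738% = 4.792%; on $1,200,000 that is $57,504.

$57,500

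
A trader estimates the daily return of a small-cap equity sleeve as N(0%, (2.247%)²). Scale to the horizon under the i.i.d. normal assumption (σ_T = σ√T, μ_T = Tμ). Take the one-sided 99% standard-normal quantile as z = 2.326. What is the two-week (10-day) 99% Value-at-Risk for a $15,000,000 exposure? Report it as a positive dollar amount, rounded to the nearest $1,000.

σ_{10d} = 2.247% × √10 = 7.106%.
VaR = 2.326 × 7.106% = 16.529%.
On $15,000,000: 0.16529 × $15,000,000 = $2,479,350.

$2,479,000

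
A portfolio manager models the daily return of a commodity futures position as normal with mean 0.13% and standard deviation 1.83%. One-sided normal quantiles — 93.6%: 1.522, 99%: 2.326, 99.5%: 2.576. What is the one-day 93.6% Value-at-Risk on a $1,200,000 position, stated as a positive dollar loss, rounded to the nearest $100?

$31,900

VaR = −μ + z·σ = −(0.13%) + 1.522 × 1.83% = 2.655%.
On $1,200,000: 0.02655 × $1,200,000 = $31,860.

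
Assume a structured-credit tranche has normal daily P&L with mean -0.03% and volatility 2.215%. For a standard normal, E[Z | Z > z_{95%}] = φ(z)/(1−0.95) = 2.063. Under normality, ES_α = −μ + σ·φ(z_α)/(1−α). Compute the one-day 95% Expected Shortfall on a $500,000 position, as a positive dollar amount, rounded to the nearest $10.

$23,000

ES = −(-0.03%) + 2.215% × 2.063 = 4.600%.
On $500,000: 0.04600 × $500,000 = $23,000.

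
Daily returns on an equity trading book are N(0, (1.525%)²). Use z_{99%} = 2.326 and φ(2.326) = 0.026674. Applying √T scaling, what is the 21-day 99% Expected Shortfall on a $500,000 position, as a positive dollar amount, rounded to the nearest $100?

$93,200

σ_{21d} = 1.525% × √21 = 6.988%.
ES multiplier = φ(z)/(1−α) = 0.026674/0.01 = 2.667.
ES = 6.988% × 2.667 = 18.637%; on $500,000: $93,185.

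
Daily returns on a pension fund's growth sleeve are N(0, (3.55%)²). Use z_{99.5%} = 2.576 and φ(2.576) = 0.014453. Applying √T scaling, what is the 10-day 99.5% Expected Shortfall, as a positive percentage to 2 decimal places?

σ_{10d} = 3.55% × √10 = 11.226%.
ES multiplier = φ(z)/(1−α) = 0.014453/0.005 = 2.891.
ES = 11.226% × 2.891 = 32.454%.

32.45%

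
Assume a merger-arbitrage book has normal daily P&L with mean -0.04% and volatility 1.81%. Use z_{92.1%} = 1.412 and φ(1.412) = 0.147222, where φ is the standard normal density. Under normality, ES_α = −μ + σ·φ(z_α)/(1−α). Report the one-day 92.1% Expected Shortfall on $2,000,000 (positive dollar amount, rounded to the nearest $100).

Tail multiplier: φ(z)/(1−α) = 0.147222 / 0.079 = 1.864.
ES = −(-0.04%) + 1.81% × 1.864 = 3.414%.
On $2,000,000: 0.03414 × $2,000,000 = $68,280.

$68,300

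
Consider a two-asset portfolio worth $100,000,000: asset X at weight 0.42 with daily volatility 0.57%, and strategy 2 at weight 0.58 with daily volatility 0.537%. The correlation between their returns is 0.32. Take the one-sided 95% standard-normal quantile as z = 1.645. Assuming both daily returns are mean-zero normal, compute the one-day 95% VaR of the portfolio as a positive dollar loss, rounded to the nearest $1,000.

σ_p² = 0.42²·0.57² + 0.58²·0.537² + 2·0.32·0.42·0.58·0.57·0.537 = 0.2020 (%²).
σ_p = √0.2020 = 0.449%.
VaR = 1.645 × 0.449% = 0.739%; on $100,000,000 that is $739,000.

$739,000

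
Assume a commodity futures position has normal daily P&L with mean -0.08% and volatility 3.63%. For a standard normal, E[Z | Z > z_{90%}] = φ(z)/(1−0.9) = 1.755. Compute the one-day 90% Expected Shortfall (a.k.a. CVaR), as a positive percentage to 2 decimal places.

6.45%

ES = −(-0.08%) + 3.63% × 1.755 = 6.451%.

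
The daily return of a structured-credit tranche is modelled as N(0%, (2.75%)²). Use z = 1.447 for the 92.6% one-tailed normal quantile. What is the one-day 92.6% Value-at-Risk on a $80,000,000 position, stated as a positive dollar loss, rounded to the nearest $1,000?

VaR = z·σ = 1.447 × 2.75% = 3.979%.
On $80,000,000: 0.03979 × $80,000,000 = $3,183,200.

$3,183,000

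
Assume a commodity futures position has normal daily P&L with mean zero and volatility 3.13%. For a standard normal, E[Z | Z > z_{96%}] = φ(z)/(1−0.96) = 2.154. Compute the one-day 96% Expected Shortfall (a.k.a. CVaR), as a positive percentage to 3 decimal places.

6.742%

ES = 3.13% × 2.154 = 6.742%.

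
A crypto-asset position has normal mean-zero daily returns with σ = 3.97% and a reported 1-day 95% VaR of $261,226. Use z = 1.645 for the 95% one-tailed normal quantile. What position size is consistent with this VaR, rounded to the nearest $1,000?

VaR as a fraction of value: z·σ = 1.645 × 3.97% = 6.53065%.
Position = $261,226 / 0.0653065 = $4,000,000.

$4,000,000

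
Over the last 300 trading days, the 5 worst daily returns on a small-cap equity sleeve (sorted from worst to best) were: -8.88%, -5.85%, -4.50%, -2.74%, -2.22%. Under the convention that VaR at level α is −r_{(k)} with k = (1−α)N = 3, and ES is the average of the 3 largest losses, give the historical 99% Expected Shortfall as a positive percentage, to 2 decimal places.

The 3 worst returns sum to -19.23%.
ES = −(-19.23%) / 3 = 6.41%.

6.41%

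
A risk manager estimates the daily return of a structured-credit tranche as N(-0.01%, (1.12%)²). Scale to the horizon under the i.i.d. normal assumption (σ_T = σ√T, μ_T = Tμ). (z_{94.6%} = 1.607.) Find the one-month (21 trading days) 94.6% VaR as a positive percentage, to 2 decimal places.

8.46%

σ_{21d} = 1.12% × √21 = 5.132%; μ_{21d} = 21 × -0.01% = -0.210%.
VaR = −(-0.210%) + 1.607 × 5.132% = 8.457%.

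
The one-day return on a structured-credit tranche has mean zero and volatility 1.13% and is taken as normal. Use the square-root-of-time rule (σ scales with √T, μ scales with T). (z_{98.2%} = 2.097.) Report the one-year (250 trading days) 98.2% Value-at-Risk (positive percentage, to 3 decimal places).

σ_{250d} = 1.13% × √250 = 17.867%.
VaR = 2.097 × 17.867% = 37.467%.

37.467%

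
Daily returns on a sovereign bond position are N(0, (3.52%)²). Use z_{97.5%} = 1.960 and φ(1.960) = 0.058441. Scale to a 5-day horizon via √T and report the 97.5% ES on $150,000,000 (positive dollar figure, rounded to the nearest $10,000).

$27,600,000

σ_{5d} = 3.52% × √5 = 7.871%.
ES multiplier = φ(z)/(1−α) = 0.058441/0.025 = 2.338.
ES = 7.871% × 2.338 = 18.402%; on $150,000,000: $27,603,000.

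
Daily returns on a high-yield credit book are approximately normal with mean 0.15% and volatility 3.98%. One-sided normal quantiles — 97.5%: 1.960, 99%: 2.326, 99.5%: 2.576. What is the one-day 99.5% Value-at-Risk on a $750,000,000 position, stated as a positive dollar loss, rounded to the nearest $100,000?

$75,800,000

VaR = −μ + z·σ = −(0.15%) + 2.576 × 3.98% = 10.102%.
On $750,000,000: 0.10102 × $750,000,000 = $75,765,000.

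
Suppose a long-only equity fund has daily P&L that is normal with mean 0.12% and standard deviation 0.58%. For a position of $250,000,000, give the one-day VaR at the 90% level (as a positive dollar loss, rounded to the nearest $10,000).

At 90% one-sided, z = 1.282.
VaR = −μ + z·σ = −(0.12%) + 1.282 × 0.58% = 0.624%.
On $250,000,000: 0.00624 × $250,000,000 = $1,560,000.

$1,560,000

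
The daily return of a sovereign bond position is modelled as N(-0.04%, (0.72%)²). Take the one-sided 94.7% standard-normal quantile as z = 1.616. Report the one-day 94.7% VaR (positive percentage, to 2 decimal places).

1.20%

VaR = −μ + z·σ = −(-0.04%) + 1.616 × 0.72% = 1.204%.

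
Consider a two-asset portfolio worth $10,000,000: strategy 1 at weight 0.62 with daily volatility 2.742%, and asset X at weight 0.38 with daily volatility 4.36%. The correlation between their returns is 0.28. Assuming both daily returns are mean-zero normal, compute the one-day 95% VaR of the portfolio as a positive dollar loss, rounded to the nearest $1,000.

$442,000

σ_p² = 0.62²·2.742² + 0.38²·4.36² + 2·0.28·0.62·0.38·2.742·4.36 = 7.2124 (%²).
σ_p = √7.2124 = 2.686%.
At 95%, z = 1.645.
VaR = 1.645 × 2.686% = 4.418%; on $10,000,000 that is $441,800.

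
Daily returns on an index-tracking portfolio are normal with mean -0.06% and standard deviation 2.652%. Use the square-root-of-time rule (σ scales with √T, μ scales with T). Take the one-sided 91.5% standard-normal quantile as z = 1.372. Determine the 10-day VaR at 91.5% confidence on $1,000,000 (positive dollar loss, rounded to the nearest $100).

σ_{10d} = 2.652% × √10 = 8.386%; μ_{10d} = 10 × -0.06% = -0.600%.
VaR = −(-0.600%) + 1.372 × 8.386% = 12.106%.
On $1,000,000: 0.12106 × $1,000,000 = $121,060.

$121,100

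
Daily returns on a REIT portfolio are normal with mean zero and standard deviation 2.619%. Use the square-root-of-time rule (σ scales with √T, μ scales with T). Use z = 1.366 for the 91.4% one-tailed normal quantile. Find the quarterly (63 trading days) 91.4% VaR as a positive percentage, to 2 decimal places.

28.40%

σ_{63d} = 2.619% × √63 = 20.788%.
VaR = 1.366 × 20.788% = 28.396%.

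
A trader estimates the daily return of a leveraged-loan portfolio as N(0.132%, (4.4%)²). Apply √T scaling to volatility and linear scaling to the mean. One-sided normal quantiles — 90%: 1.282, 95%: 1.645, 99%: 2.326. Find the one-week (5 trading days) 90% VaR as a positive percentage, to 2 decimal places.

11.95%

σ_{5d} = 4.4% × √5 = 9.839%; μ_{5d} = 5 × 0.132% = 0.660%.
VaR = −(0.660%) + 1.282 × 9.839% = 11.954%.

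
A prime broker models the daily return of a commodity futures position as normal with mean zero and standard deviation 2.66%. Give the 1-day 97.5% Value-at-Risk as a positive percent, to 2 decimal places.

5.21%

At 97.5% one-sided, z = 1.960.
VaR = z·σ = 1.960 × 2.66% = 5.214%.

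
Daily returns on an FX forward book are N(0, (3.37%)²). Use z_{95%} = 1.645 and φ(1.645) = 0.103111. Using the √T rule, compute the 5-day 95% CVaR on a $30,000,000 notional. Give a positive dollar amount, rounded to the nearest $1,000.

$4,662,000

σ_{5d} = 3.37% × √5 = 7.536%.
ES multiplier = φ(z)/(1−α) = 0.103111/0.05 = 2.062.
ES = 7.536% × 2.062 = 15.539%; on $30,000,000: $4,661,700.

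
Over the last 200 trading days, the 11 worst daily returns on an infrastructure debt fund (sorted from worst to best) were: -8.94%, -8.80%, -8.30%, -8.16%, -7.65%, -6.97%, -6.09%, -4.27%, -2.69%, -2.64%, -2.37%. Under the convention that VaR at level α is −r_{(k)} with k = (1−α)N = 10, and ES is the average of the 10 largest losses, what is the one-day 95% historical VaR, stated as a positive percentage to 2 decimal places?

2.64%

k = 10; the 10th lowest return is -2.64%, so VaR = 2.64%.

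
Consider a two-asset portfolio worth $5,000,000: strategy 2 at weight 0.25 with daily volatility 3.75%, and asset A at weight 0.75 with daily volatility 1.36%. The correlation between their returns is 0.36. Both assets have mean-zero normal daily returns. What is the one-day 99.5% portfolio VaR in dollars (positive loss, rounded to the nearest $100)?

σ_p² = 0.25²·3.75² + 0.75²·1.36² + 2·0.36·0.25·0.75·3.75·1.36 = 2.6078 (%²).
σ_p = √2.6078 = 1.615%.
At 99.5%, z = 2.576.
VaR = 2.576 × 1.615% = 4.160%; on $5,000,000 that is $208,000.

$208,000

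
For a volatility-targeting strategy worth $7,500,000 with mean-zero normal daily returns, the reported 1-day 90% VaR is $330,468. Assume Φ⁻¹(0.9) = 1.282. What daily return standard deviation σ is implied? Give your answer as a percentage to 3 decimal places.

VaR as a fraction: $330,468 / $7,500,000 = 4.406%.
σ = VaR / z = 4.406% / 1.282 = 3.437%.

3.437%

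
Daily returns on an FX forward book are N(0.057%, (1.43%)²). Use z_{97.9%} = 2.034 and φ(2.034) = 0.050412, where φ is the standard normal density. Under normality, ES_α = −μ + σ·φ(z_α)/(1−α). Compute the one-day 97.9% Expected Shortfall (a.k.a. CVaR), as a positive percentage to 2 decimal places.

Tail multiplier: φ(z)/(1−α) = 0.050412 / 0.021 = 2.401.
ES = −(0.057%) + 1.43% × 2.401 = 3.376%.

3.38%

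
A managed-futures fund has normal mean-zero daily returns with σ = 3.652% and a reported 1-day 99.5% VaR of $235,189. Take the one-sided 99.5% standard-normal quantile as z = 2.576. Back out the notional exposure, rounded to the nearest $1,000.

VaR as a fraction of value: z·σ = 2.576 × 3.652% = 9.40755%.
Position = $235,189 / 0.0940755 = $2,500,002.

$2,500,000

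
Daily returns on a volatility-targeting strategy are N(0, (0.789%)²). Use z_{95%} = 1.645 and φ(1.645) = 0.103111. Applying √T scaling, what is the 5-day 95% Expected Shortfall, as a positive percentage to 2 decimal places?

σ_{5d} = 0.789% × √5 = 1.764%.
ES multiplier = φ(z)/(1−α) = 0.103111/0.05 = 2.062.
ES = 1.764% × 2.062 = 3.637%.

3.64%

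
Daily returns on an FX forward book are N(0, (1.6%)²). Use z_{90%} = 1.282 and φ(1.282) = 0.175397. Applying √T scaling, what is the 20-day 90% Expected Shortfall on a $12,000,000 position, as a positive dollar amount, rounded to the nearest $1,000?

$1,506,000

σ_{20d} = 1.6% × √20 = 7.155%.
ES multiplier = φ(z)/(1−α) = 0.175397/0.1 = 1.754.
ES = 7.155% × 1.754 = 12.550%; on $12,000,000: $1,506,000.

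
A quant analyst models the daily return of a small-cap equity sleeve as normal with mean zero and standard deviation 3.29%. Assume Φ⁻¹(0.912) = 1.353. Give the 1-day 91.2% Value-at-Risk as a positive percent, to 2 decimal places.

VaR = z·σ = 1.353 × 3.29% = 4.451%.

4.45%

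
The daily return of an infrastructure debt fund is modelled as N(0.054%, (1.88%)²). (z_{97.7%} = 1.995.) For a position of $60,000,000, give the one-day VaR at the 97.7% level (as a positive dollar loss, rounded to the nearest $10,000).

$2,220,000

VaR = −μ + z·σ = −(0.054%) + 1.995 × 1.88% = 3.697%.
On $60,000,000: 0.03697 × $60,000,000 = $2,218,200.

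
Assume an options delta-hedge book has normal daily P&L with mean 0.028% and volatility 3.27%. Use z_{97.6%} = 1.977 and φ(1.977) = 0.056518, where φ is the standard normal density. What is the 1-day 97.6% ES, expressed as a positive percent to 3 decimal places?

Tail multiplier: φ(z)/(1−α) = 0.056518 / 0.024 = 2.355.
ES = −(0.028%) + 3.27% × 2.355 = 7.673%.

7.673%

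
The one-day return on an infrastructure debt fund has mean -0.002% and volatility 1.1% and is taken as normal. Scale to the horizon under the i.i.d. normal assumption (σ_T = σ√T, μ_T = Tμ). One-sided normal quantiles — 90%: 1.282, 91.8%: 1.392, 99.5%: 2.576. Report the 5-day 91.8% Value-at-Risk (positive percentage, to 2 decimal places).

σ_{5d} = 1.1% × √5 = 2.460%; μ_{5d} = 5 × -0.002% = -0.010%.
VaR = −(-0.010%) + 1.392 × 2.460% = 3.434%.

3.43%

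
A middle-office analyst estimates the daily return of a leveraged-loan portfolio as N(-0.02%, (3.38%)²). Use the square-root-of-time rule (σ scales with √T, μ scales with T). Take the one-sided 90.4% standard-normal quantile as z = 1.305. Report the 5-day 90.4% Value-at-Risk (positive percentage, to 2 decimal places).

σ_{5d} = 3.38% × √5 = 7.558%; μ_{5d} = 5 × -0.02% = -0.100%.
VaR = −(-0.100%) + 1.305 × 7.558% = 9.963%.

9.96%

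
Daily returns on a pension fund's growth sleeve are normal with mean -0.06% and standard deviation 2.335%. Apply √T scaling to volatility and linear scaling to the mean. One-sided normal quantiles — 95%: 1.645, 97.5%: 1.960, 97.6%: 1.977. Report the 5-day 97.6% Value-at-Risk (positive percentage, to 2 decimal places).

10.62%

σ_{5d} = 2.335% × √5 = 5.221%; μ_{5d} = 5 × -0.06% = -0.300%.
VaR = −(-0.300%) + 1.977 × 5.221% = 10.622%.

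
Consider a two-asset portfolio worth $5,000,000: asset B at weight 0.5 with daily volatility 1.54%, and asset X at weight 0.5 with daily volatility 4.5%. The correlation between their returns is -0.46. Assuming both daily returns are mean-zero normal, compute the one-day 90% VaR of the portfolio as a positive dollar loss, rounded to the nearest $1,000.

$129,000

σ_p² = 0.5²·1.54² + 0.5²·4.5² + 2·-0.46·0.5·0.5·1.54·4.5 = 4.0615 (%²).
σ_p = √4.0615 = 2.015%.
At 90%, z = 1.282.
VaR = 1.282 × 2.015% = 2.583%; on $5,000,000 that is $129,150.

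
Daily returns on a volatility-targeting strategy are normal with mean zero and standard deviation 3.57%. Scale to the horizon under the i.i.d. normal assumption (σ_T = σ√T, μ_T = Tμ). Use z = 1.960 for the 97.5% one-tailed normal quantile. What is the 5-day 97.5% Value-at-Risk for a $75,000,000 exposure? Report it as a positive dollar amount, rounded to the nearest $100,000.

$11,700,000

σ_{5d} = 3.57% × √5 = 7.983%.
VaR = 1.960 × 7.983% = 15.647%.
On $75,000,000: 0.15647 × $75,000,000 = $11,735,250.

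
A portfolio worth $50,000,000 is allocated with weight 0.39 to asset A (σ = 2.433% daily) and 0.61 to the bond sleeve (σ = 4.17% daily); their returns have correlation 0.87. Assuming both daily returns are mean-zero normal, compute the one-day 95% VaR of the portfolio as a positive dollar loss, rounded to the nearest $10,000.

σ_p² = 0.39²·2.433² + 0.61²·4.17² + 2·0.87·0.39·0.61·2.433·4.17 = 11.5705 (%²).
σ_p = √11.5705 = 3.402%.
At 95%, z = 1.645.
VaR = 1.645 × 3.402% = 5.596%; on $50,000,000 that is $2,798,000.

$2,800,000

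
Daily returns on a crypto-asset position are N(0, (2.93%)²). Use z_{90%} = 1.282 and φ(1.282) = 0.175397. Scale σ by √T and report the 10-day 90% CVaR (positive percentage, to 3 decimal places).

16.251%

σ_{10d} = 2.93% × √10 = 9.265%.
ES multiplier = φ(z)/(1−α) = 0.175397/0.1 = 1.754.
ES = 9.265% × 1.754 = 16.251%.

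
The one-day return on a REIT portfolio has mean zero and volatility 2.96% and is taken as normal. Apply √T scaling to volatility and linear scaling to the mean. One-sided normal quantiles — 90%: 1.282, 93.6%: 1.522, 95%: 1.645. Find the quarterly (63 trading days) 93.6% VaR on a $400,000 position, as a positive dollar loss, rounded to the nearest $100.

σ_{63d} = 2.96% × √63 = 23.494%.
VaR = 1.522 × 23.494% = 35.758%.
On $400,000: 0.35758 × $400,000 = $143,032.

$143,000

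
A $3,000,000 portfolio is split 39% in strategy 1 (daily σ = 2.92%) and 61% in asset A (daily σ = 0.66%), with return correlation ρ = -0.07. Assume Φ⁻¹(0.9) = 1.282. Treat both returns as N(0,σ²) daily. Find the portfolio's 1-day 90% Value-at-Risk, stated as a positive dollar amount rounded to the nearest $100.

$45,400

σ_p² = 0.39²·2.92² + 0.61²·0.66² + 2·-0.07·0.39·0.61·2.92·0.66 = 1.3948 (%²).
σ_p = √1.3948 = 1.181%.
VaR = 1.282 × 1.181% = 1.514%; on $3,000,000 that is $45,420.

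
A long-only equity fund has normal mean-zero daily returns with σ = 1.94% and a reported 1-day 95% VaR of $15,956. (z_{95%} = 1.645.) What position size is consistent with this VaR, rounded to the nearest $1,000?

$500,000

VaR as a fraction of value: z·σ = 1.645 × 1.94% = 3.1913%.
Position = $15,956 / 0.031913 = $499,984.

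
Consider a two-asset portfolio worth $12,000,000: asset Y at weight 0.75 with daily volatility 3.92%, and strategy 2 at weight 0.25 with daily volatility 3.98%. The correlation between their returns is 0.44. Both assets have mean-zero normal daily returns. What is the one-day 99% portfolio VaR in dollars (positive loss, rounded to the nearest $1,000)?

σ_p² = 0.75²·3.92² + 0.25²·3.98² + 2·0.44·0.75·0.25·3.92·3.98 = 12.2079 (%²).
σ_p = √12.2079 = 3.494%.
At 99%, z = 2.326.
VaR = 2.326 × 3.494% = 8.127%; on $12,000,000 that is $975,240.

$975,000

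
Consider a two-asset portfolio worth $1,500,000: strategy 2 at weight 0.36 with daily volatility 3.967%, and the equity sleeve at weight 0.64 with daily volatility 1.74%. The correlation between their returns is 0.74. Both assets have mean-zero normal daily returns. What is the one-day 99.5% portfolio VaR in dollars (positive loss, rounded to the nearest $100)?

σ_p² = 0.36²·3.967² + 0.64²·1.74² + 2·0.74·0.36·0.64·3.967·1.74 = 5.6334 (%²).
σ_p = √5.6334 = 2.373%.
At 99.5%, z = 2.576.
VaR = 2.576 × 2.373% = 6.113%; on $1,500,000 that is $91,695.

$91,700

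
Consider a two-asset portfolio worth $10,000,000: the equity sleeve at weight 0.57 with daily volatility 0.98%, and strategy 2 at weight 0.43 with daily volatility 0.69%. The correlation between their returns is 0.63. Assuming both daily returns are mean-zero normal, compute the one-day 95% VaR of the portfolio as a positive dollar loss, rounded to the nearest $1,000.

$128,000

σ_p² = 0.57²·0.98² + 0.43²·0.69² + 2·0.63·0.57·0.43·0.98·0.69 = 0.6089 (%²).
σ_p = √0.6089 = 0.780%.
At 95%, z = 1.645.
VaR = 1.645 × 0.780% = 1.283%; on $10,000,000 that is $128,300.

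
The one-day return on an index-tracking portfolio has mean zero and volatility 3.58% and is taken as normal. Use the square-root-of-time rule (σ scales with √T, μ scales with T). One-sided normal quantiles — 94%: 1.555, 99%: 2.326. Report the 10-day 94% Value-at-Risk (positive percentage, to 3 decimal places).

17.604%

σ_{10d} = 3.58% × √10 = 11.321%.
VaR = 1.555 × 11.321% = 17.604%.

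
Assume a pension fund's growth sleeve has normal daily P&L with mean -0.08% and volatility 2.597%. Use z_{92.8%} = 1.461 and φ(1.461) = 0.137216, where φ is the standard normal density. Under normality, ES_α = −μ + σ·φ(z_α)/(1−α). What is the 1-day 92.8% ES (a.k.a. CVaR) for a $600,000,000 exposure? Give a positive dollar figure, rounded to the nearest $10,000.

Tail multiplier: φ(z)/(1−α) = 0.137216 / 0.072 = 1.906.
ES = −(-0.08%) + 2.597% × 1.906 = 5.030%.
On $600,000,000: 0.05030 × $600,000,000 = $30,180,000.

$30,180,000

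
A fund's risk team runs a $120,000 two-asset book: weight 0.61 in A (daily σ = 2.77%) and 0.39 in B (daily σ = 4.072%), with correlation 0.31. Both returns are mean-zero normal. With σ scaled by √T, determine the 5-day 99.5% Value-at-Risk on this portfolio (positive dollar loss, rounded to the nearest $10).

σ_p = √(0.61²·2.77² + 0.39²·4.072² + 2·0.31·0.61·0.39·2.77·4.072) = 2.653%.
σ_{5d} = 2.653% × √5 = 5.932%.
z(99.5%) = 2.576.
VaR = 2.576 × 5.932% = 15.281%; on $120,000 that is $18,337.

$18,340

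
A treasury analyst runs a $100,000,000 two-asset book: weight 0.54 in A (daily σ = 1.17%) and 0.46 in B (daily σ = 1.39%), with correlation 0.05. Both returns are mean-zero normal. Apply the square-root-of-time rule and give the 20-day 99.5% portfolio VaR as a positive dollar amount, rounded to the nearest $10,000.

$10,610,000

σ_p = √(0.54²·1.17² + 0.46²·1.39² + 2·0.05·0.54·0.46·1.17·1.39) = 0.921%.
σ_{20d} = 0.921% × √20 = 4.119%.
z(99.5%) = 2.576.
VaR = 2.576 × 4.119% = 10.611%; on $100,000,000 that is $10,611,000.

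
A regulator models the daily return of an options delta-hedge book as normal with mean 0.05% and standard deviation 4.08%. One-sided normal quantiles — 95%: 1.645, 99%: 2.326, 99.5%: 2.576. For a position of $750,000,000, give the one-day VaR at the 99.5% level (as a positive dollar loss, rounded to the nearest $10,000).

$78,450,000

VaR = −μ + z·σ = −(0.05%) + 2.576 × 4.08% = 10.460%.
On $750,000,000: 0.10460 × $750,000,000 = $78,450,000.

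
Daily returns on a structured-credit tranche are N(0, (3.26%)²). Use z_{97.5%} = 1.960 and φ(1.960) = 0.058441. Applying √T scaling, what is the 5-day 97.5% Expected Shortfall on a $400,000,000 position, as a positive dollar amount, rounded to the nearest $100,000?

σ_{5d} = 3.26% × √5 = 7.290%.
ES multiplier = φ(z)/(1−α) = 0.058441/0.025 = 2.338.
ES = 7.290% × 2.338 = 17.044%; on $400,000,000: $68,176,000.

$68,200,000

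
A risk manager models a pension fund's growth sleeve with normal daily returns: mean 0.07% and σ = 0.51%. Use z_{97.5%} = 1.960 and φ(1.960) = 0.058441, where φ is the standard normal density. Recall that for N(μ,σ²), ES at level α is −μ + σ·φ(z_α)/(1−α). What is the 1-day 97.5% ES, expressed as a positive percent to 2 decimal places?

1.12%

Tail multiplier: φ(z)/(1−α) = 0.058441 / 0.025 = 2.338.
ES = −(0.07%) + 0.51% × 2.338 = 1.122%.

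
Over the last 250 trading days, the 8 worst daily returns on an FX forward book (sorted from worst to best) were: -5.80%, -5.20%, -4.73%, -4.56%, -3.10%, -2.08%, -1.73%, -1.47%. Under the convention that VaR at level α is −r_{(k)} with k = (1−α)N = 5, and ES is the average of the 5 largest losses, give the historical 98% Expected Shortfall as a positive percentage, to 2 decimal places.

The 5 worst returns sum to -23.39%.
ES = −(-23.39%) / 5 = 4.678% ≈ 4.68%.

4.68%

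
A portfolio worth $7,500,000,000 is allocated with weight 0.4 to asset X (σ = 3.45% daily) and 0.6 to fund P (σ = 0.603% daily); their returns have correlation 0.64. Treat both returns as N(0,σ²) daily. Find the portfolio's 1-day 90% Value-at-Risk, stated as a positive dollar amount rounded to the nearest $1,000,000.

$157,000,000

σ_p² = 0.4²·3.45² + 0.6²·0.603² + 2·0.64·0.4·0.6·3.45·0.603 = 2.6744 (%²).
σ_p = √2.6744 = 1.635%.
At 90%, z = 1.282.
VaR = 1.282 × 1.635% = 2.096%; on $7,500,000,000 that is $157,200,000.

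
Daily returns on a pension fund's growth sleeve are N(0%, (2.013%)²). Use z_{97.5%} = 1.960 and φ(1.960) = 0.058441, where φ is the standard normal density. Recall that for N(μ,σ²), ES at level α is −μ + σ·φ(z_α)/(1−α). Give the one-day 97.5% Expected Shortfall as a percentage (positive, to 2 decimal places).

Tail multiplier: φ(z)/(1−α) = 0.058441 / 0.025 = 2.338.
ES = 2.013% × 2.338 = 4.706%.

4.71%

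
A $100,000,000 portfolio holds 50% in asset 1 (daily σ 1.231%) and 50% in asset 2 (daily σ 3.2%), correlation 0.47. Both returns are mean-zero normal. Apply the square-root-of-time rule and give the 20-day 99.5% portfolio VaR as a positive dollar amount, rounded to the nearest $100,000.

$22,600,000

σ_p = √(0.5²·1.231² + 0.5²·3.2² + 2·0.47·0.5·0.5·1.231·3.2) = 1.966%.
σ_{20d} = 1.966% × √20 = 8.792%.
z(99.5%) = 2.576.
VaR = 2.576 × 8.792% = 22.648%; on $100,000,000 that is $22,648,000.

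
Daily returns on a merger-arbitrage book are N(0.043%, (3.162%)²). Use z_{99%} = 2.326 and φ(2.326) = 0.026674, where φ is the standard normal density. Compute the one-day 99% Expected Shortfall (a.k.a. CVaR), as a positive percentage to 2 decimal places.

Tail multiplier: φ(z)/(1−α) = 0.026674 / 0.01 = 2.667.
ES = −(0.043%) + 3.162% × 2.667 = 8.390%.

8.39%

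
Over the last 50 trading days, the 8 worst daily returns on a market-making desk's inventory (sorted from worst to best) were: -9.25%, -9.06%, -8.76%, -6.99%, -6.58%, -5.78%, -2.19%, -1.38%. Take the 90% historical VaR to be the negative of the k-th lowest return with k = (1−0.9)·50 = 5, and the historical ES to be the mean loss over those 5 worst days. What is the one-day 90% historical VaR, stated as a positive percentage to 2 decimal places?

6.58%

k = 5; the 5th lowest return is -6.58%, so VaR = 6.58%.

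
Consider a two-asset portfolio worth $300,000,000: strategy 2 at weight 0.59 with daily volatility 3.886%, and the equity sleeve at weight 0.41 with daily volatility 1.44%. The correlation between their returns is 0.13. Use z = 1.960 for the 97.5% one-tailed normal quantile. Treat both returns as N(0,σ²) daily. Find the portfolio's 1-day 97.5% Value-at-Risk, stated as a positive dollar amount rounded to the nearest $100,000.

σ_p² = 0.59²·3.886² + 0.41²·1.44² + 2·0.13·0.59·0.41·3.886·1.44 = 5.9572 (%²).
σ_p = √5.9572 = 2.441%.
VaR = 1.960 × 2.441% = 4.784%; on $300,000,000 that is $14,352,000.

$14,400,000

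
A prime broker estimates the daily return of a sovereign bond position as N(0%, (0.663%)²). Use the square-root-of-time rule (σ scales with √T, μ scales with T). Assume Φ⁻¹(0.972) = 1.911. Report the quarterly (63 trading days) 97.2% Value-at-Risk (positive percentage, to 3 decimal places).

10.056%

σ_{63d} = 0.663% × √63 = 5.262%.
VaR = 1.911 × 5.262% = 10.056%.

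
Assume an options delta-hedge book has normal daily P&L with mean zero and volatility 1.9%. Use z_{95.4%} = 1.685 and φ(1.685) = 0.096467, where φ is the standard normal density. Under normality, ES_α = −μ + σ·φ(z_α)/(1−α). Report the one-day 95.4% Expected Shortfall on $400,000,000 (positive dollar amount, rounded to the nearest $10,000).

Tail multiplier: φ(z)/(1−α) = 0.096467 / 0.046 = 2.097.
ES = 1.9% × 2.097 = 3.984%.
On $400,000,000: 0.03984 × $400,000,000 = $15,936,000.

$15,940,000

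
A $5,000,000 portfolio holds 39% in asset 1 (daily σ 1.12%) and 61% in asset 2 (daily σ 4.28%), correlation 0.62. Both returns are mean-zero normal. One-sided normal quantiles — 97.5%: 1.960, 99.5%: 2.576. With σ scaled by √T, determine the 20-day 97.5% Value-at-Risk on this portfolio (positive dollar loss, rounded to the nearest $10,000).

σ_p = √(0.39²·1.12² + 0.61²·4.28² + 2·0.62·0.39·0.61·1.12·4.28) = 2.902%.
σ_{20d} = 2.902% × √20 = 12.978%.
VaR = 1.960 × 12.978% = 25.437%; on $5,000,000 that is $1,271,850.

$1,270,000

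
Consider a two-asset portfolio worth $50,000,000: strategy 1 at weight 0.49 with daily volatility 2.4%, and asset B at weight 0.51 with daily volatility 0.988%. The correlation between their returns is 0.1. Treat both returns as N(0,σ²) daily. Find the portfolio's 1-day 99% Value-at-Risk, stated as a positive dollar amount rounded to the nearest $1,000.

$1,541,000

σ_p² = 0.49²·2.4² + 0.51²·0.988² + 2·0.1·0.49·0.51·2.4·0.988 = 1.7554 (%²).
σ_p = √1.7554 = 1.325%.
At 99%, z = 2.326.
VaR = 2.326 × 1.325% = 3.082%; on $50,000,000 that is $1,541,000.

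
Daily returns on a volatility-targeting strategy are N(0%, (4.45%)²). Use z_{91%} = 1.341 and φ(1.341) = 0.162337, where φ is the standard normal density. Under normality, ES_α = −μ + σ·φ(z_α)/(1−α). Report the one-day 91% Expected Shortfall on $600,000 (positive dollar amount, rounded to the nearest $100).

Tail multiplier: φ(z)/(1−α) = 0.162337 / 0.09 = 1.804.
ES = 4.45% × 1.804 = 8.028%.
On $600,000: 0.08028 × $600,000 = $48,168.

$48,200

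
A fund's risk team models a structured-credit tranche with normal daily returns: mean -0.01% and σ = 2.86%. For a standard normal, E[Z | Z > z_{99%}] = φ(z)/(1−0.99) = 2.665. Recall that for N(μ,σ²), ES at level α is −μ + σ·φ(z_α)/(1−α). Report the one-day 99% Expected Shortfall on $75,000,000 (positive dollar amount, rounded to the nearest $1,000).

ES = −(-0.01%) + 2.86% × 2.665 = 7.632%.
On $75,000,000: 0.07632 × $75,000,000 = $5,724,000.

$5,724,000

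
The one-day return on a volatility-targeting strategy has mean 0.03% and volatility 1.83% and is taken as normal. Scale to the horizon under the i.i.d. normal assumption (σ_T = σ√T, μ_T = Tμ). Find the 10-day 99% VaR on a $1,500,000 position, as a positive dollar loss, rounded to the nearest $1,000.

$197,000

At 99%, z = 2.326.
σ_{10d} = 1.83% × √10 = 5.787%; μ_{10d} = 10 × 0.03% = 0.300%.
VaR = −(0.300%) + 2.326 × 5.787% = 13.161%.
On $1,500,000: 0.13161 × $1,500,000 = $197,415.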